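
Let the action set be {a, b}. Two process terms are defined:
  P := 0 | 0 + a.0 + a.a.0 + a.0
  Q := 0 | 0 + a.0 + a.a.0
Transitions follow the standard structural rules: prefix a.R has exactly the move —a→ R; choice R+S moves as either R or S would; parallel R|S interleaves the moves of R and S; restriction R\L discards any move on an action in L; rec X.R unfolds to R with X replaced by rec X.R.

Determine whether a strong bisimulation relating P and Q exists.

YES

P's transition system — 3 states:
  s0 = 0 | 0 + a.0 + a.a.0 + a.0 ⊢ -a-> s1, -a-> s2
  s1 = 0 ⊢ ·
  s2 = a.0 ⊢ -a-> s1
Q's transition system — 3 states:
  t0 = 0 | 0 + a.0 + a.a.0 ⊢ -a-> t1, -a-> t2
  t1 = 0 ⊢ ·
  t2 = a.0 ⊢ -a-> t1
Partition-refinement fixed point:
  B0 = {s0, t0}
  B1 = {s1, t1}
  B2 = {s2, t2}
s0 ∈ B0, t0 ∈ B0 → same block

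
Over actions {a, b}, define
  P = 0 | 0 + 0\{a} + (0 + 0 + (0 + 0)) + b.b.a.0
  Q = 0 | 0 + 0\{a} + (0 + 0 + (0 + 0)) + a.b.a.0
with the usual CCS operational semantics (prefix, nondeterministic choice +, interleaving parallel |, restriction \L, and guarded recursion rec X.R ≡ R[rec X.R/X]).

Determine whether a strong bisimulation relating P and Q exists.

NO

Reachable graph of P (4 states):
  p0 = 0 | 0 + 0\{a} + (0 + 0 + (0 + 0)) + b.b.a.0 → =b=> p1
  p1 = b.a.0 → =b=> p2
  p2 = a.0 → =a=> p3
  p3 = 0 → ·
Reachable graph of Q (4 states):
  q0 = 0 | 0 + 0\{a} + (0 + 0 + (0 + 0)) + a.b.a.0 → =a=> q1
  q1 = b.a.0 → =b=> q2
  q2 = a.0 → =a=> q3
  q3 = 0 → ·
Coarsest stable partition (strong bisimilarity classes):
  B0 = {p0}
  B1 = {p1, q1}
  B2 = {p2, q2}
  B3 = {p3, q3}
  B4 = {q0}
p0 ∈ B0, q0 ∈ B4 → different blocks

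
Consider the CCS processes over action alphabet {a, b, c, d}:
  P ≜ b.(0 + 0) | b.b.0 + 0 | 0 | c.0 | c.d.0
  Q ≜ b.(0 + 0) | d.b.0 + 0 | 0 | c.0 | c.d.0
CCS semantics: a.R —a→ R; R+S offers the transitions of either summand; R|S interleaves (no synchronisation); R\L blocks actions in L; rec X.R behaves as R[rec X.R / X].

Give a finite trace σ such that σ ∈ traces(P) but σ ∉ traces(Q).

LTS(P): 11 reachable states
  s0 = b.(0 + 0) | b.b.0 + 0 | 0 | c.0 | c.d.0 | -b-> s1, -b-> s2, -c-> s3, -c-> s4
  s1 = (0 + 0) | b.b.0 | -b-> s5
  s2 = b.(0 + 0) | b.0 | -b-> s5, -b-> s6
  s3 = 0 | 0 | 0 | c.d.0 | -c-> s7
  s4 = 0 | 0 | c.0 | d.0 | -c-> s7, -d-> s8
  s5 = (0 + 0) | b.0 | -b-> s9
  s6 = b.(0 + 0) | 0 | -b-> s9
  s7 = 0 | 0 | 0 | d.0 | -d-> s10
  s8 = 0 | 0 | c.0 | 0 | -c-> s10
  s9 = (0 + 0) | 0 | ∅
  s10 = 0 | 0 | 0 | 0 | ∅
LTS(Q): 11 reachable states
  t0 = b.(0 + 0) | d.b.0 + 0 | 0 | c.0 | c.d.0 | -b-> t1, -c-> t2, -c-> t3, -d-> t4
  t1 = (0 + 0) | d.b.0 | -d-> t5
  t2 = 0 | 0 | 0 | c.d.0 | -c-> t6
  t3 = 0 | 0 | c.0 | d.0 | -c-> t6, -d-> t7
  t4 = b.(0 + 0) | b.0 | -b-> t5, -b-> t8
  t5 = (0 + 0) | b.0 | -b-> t9
  t6 = 0 | 0 | 0 | d.0 | -d-> t10
  t7 = 0 | 0 | c.0 | 0 | -c-> t10
  t8 = b.(0 + 0) | 0 | -b-> t9
  t9 = (0 + 0) | 0 | ∅
  t10 = 0 | 0 | 0 | 0 | ∅
Executing bb from P (initial set {s0}):
  after b @ step 1: {s1, s2}
  after b @ step 2: {s5, s6}
  ✓ P
Executing bb from Q (initial set {t0}):
  after b @ step 1: {t1}
  after b @ step 2: ∅  — Q cannot continue

bb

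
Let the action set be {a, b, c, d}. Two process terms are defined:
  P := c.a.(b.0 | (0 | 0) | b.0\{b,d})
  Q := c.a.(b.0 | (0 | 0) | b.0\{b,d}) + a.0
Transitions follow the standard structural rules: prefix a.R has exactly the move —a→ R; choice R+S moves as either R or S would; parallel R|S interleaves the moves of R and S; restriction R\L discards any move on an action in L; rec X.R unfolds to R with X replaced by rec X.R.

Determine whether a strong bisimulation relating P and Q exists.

NO

Reachable graph of P (6 states):
  p0 = c.a.(b.0 | (0 | 0) | b.0\{b,d}) ⊢ =c=> p1
  p1 = a.(b.0 | (0 | 0) | b.0\{b,d}) ⊢ =a=> p2
  p2 = b.0 | (0 | 0) | b.0\{b,d} ⊢ =b=> p3, =b=> p4
  p3 = 0 | (0 | 0) | b.0\{b,d} ⊢ =b=> p5
  p4 = b.0 | (0 | 0) | 0\{b,d} ⊢ =b=> p5
  p5 = 0 | (0 | 0) | 0\{b,d} ⊢ ·
Reachable graph of Q (7 states):
  q0 = c.a.(b.0 | (0 | 0) | b.0\{b,d}) + a.0 ⊢ =a=> q1, =c=> q2
  q1 = 0 ⊢ ·
  q2 = a.(b.0 | (0 | 0) | b.0\{b,d}) ⊢ =a=> q3
  q3 = b.0 | (0 | 0) | b.0\{b,d} ⊢ =b=> q4, =b=> q5
  q4 = 0 | (0 | 0) | b.0\{b,d} ⊢ =b=> q6
  q5 = b.0 | (0 | 0) | 0\{b,d} ⊢ =b=> q6
  q6 = 0 | (0 | 0) | 0\{b,d} ⊢ ·
Partition-refinement fixed point:
  B0 = {p0}
  B1 = {p1, q2}
  B2 = {p2, q3}
  B3 = {p3, p4, q4, q5}
  B4 = {p5, q1, q6}
  B5 = {q0}
p0 ∈ B0, q0 ∈ B5 → different blocks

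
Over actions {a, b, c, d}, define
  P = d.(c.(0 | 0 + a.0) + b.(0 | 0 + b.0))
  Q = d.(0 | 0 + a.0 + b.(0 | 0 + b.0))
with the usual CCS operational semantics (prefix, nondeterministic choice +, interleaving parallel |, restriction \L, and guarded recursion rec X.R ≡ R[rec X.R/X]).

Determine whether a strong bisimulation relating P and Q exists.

not bisimilar

Reachable graph of P (5 states):
  u0 = d.(c.(0 | 0 + a.0) + b.(0 | 0 + b.0)) :: --d--▸ u1
  u1 = c.(0 | 0 + a.0) + b.(0 | 0 + b.0) :: --b--▸ u2, --c--▸ u3
  u2 = 0 | 0 + b.0 :: --b--▸ u4
  u3 = 0 | 0 + a.0 :: --a--▸ u4
  u4 = 0 :: ∅
Reachable graph of Q (4 states):
  v0 = d.(0 | 0 + a.0 + b.(0 | 0 + b.0)) :: --d--▸ v1
  v1 = 0 | 0 + a.0 + b.(0 | 0 + b.0) :: --a--▸ v2, --b--▸ v3
  v2 = 0 :: ∅
  v3 = 0 | 0 + b.0 :: --b--▸ v2
Bisimilarity quotient blocks:
  B0 = {u0}
  B1 = {u1}
  B2 = {u3}
  B3 = {u4, v2}
  B4 = {u2, v3}
  B5 = {v0}
  B6 = {v1}
u0 ∈ B0, v0 ∈ B5 → different blocks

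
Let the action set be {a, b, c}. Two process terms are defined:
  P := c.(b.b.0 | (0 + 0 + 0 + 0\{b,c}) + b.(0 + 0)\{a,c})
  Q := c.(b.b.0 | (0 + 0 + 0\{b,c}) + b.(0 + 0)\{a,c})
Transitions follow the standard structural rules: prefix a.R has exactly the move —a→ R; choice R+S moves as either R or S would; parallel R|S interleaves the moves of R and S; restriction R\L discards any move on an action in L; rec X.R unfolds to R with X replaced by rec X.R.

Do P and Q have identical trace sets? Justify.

traces(P) = traces(Q)

Reachable graph of P (5 states):
  m0 = c.(b.b.0 | (0 + 0 + 0 + 0\{b,c}) + b.(0 + 0)\{a,c}) has moves =c=> m1
  m1 = b.b.0 | (0 + 0 + 0 + 0\{b,c}) + b.(0 + 0)\{a,c} has moves =b=> m2, =b=> m3
  m2 = (0 + 0)\{a,c} has moves ∅
  m3 = b.0 | (0 + 0 + 0 + 0\{b,c}) has moves =b=> m4
  m4 = 0 | (0 + 0 + 0 + 0\{b,c}) has moves ∅
Reachable graph of Q (5 states):
  n0 = c.(b.b.0 | (0 + 0 + 0\{b,c}) + b.(0 + 0)\{a,c}) has moves =c=> n1
  n1 = b.b.0 | (0 + 0 + 0\{b,c}) + b.(0 + 0)\{a,c} has moves =b=> n2, =b=> n3
  n2 = (0 + 0)\{a,c} has moves ∅
  n3 = b.0 | (0 + 0 + 0\{b,c}) has moves =b=> n4
  n4 = 0 | (0 + 0 + 0\{b,c}) has moves ∅
Bisimilarity quotient blocks:
  B0 = {m0, n0}
  B1 = {m1, n1}
  B2 = {m2, m4, n2, n4}
  B3 = {m3, n3}
m0 ∈ B0, n0 ∈ B0 → same block
Bisimilar ⇒ trace-equivalent.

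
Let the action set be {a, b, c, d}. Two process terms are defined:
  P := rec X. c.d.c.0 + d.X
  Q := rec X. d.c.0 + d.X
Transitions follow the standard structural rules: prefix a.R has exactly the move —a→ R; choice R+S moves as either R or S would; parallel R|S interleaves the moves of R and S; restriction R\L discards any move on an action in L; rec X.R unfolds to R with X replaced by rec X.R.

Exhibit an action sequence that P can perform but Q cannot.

c

Reachable graph of P (4 states):
  u0 = rec X. c.d.c.0 + d.X has moves --c--▸ u1, --d--▸ u0
  u1 = d.c.0 has moves --d--▸ u2
  u2 = c.0 has moves --c--▸ u3
  u3 = 0 has moves ∅
Reachable graph of Q (3 states):
  v0 = rec X. d.c.0 + d.X has moves --d--▸ v0, --d--▸ v1
  v1 = c.0 has moves --c--▸ v2
  v2 = 0 has moves ∅
Trace ⟨c⟩ through P, begin at {u0}:
  step 1 (c): {u1}
  — P admits the full trace.
Trace ⟨c⟩ through Q, begin at {v0}:
  step 1 (c): no successor for Q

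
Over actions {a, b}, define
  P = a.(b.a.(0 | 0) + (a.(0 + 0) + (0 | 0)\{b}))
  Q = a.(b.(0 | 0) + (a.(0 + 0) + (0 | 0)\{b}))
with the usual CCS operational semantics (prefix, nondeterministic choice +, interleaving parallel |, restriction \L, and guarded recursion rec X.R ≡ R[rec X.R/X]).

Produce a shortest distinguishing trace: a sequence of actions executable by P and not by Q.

aba

Reachable graph of P (5 states):
  p0 = a.(b.a.(0 | 0) + (a.(0 + 0) + (0 | 0)\{b})) → -a-> p1
  p1 = b.a.(0 | 0) + (a.(0 + 0) + (0 | 0)\{b}) → -a-> p2, -b-> p3
  p2 = 0 + 0 → deadlocked
  p3 = a.(0 | 0) → -a-> p4
  p4 = 0 | 0 → deadlocked
Reachable graph of Q (4 states):
  q0 = a.(b.(0 | 0) + (a.(0 + 0) + (0 | 0)\{b})) → -a-> q1
  q1 = b.(0 | 0) + (a.(0 + 0) + (0 | 0)\{b}) → -a-> q2, -b-> q3
  q2 = 0 + 0 → deadlocked
  q3 = 0 | 0 → deadlocked
Trace ⟨aba⟩ through P, begin at {p0}:
  [1] a ⇒ {p1}
  [2] b ⇒ {p3}
  [3] a ⇒ {p4}
  — P admits the full trace.
Trace ⟨aba⟩ through Q, begin at {q0}:
  [1] a ⇒ {q1}
  [2] b ⇒ {q3}
  [3] a ⇒ ∅  — Q cannot continue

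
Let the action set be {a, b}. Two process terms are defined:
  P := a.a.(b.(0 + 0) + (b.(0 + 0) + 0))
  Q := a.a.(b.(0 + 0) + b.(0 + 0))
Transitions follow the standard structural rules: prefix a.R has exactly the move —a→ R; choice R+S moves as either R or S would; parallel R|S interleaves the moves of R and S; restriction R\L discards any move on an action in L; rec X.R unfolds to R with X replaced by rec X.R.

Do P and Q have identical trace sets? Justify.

P's transition system — 4 states:
  m0 = a.a.(b.(0 + 0) + (b.(0 + 0) + 0)) ⊢ —a→ m1
  m1 = a.(b.(0 + 0) + (b.(0 + 0) + 0)) ⊢ —a→ m2
  m2 = b.(0 + 0) + (b.(0 + 0) + 0) ⊢ —b→ m3
  m3 = 0 + 0 ⊢ ∅
Q's transition system — 4 states:
  n0 = a.a.(b.(0 + 0) + b.(0 + 0)) ⊢ —a→ n1
  n1 = a.(b.(0 + 0) + b.(0 + 0)) ⊢ —a→ n2
  n2 = b.(0 + 0) + b.(0 + 0) ⊢ —b→ n3
  n3 = 0 + 0 ⊢ ∅
Partition-refinement fixed point:
  B0 = {m0, n0}
  B1 = {m1, n1}
  B2 = {m2, n2}
  B3 = {m3, n3}
m0 ∈ B0, n0 ∈ B0 → same block
Bisimilar ⇒ trace-equivalent.

trace-equivalent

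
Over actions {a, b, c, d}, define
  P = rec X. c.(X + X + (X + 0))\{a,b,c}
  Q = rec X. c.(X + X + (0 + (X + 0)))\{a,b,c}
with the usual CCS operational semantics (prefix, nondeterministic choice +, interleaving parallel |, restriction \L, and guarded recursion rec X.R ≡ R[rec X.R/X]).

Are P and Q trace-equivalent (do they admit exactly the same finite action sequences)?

P's transition system — 2 states:
  p0 = rec X. c.(X + X + (X + 0))\{a,b,c} | --c--▸ p1
  p1 = ((rec X. c.(X + X + (X + 0))\{a,b,c}) + (rec X. c.(X + X + (X + 0))\{a,b,c}) + ((rec X. c.(X + X + (X + 0))\{a,b,c}) + 0))\{a,b,c} | stopped
Q's transition system — 2 states:
  q0 = rec X. c.(X + X + (0 + (X + 0)))\{a,b,c} | --c--▸ q1
  q1 = ((rec X. c.(X + X + (0 + (X + 0)))\{a,b,c}) + (rec X. c.(X + X + (0 + (X + 0)))\{a,b,c}) + (0 + ((rec X. c.(X + X + (0 + (X + 0)))\{a,b,c}) + 0)))\{a,b,c} | stopped
Partition-refinement fixed point:
  B0 = {p0, q0}
  B1 = {p1, q1}
p0 ∈ B0, q0 ∈ B0 → same block
Bisimilar ⇒ trace-equivalent.

trace-equivalent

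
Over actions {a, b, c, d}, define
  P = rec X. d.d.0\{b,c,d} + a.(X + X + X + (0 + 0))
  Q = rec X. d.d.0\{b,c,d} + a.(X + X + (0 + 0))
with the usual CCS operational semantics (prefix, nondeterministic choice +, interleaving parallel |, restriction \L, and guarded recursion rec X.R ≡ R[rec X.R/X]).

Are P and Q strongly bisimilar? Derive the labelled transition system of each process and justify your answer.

bisimilar

P's transition system — 4 states:
  s0 = rec X. d.d.0\{b,c,d} + a.(X + X + X + (0 + 0)) → ··a··> s1, ··d··> s2
  s1 = (rec X. d.d.0\{b,c,d} + a.(X + X + X + (0 + 0))) + (rec X. d.d.0\{b,c,d} + a.(X + X + X + (0 + 0))) + (rec X. d.d.0\{b,c,d} + a.(X + X + X + (0 + 0))) + (0 + 0) → ··a··> s1, ··d··> s2
  s2 = d.0\{b,c,d} → ··d··> s3
  s3 = 0\{b,c,d} → ·
Q's transition system — 4 states:
  t0 = rec X. d.d.0\{b,c,d} + a.(X + X + (0 + 0)) → ··a··> t1, ··d··> t2
  t1 = (rec X. d.d.0\{b,c,d} + a.(X + X + (0 + 0))) + (rec X. d.d.0\{b,c,d} + a.(X + X + (0 + 0))) + (0 + 0) → ··a··> t1, ··d··> t2
  t2 = d.0\{b,c,d} → ··d··> t3
  t3 = 0\{b,c,d} → ·
Coarsest stable partition (strong bisimilarity classes):
  B0 = {s0, s1, t0, t1}
  B1 = {s2, t2}
  B2 = {s3, t3}
s0 ∈ B0, t0 ∈ B0 → same block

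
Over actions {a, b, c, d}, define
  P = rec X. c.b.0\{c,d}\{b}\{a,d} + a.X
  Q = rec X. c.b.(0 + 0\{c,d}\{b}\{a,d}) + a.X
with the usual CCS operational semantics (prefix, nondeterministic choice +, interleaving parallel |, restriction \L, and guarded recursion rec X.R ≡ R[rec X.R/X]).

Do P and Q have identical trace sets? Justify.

P's transition system — 3 states:
  s0 = rec X. c.b.0\{c,d}\{b}\{a,d} + a.X → =a=> s0, =c=> s1
  s1 = b.0\{c,d}\{b}\{a,d} → =b=> s2
  s2 = 0\{c,d}\{b}\{a,d} → (no moves)
Q's transition system — 3 states:
  t0 = rec X. c.b.(0 + 0\{c,d}\{b}\{a,d}) + a.X → =a=> t0, =c=> t1
  t1 = b.(0 + 0\{c,d}\{b}\{a,d}) → =b=> t2
  t2 = 0 + 0\{c,d}\{b}\{a,d} → (no moves)
Coarsest stable partition (strong bisimilarity classes):
  B0 = {s0, t0}
  B1 = {s1, t1}
  B2 = {s2, t2}
s0 ∈ B0, t0 ∈ B0 → same block
Bisimilar ⇒ trace-equivalent.

trace-equivalent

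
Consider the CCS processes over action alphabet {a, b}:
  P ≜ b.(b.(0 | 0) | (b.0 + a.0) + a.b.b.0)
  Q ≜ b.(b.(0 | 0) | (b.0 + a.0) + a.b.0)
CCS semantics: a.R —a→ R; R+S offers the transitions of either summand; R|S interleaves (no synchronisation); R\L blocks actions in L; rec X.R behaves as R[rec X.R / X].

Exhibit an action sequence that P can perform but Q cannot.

babb

P's transition system — 8 states:
  m0 = b.(b.(0 | 0) | (b.0 + a.0) + a.b.b.0) → ··b··> m1
  m1 = b.(0 | 0) | (b.0 + a.0) + a.b.b.0 → ··a··> m2, ··a··> m3, ··b··> m2, ··b··> m4
  m2 = b.(0 | 0) | 0 → ··b··> m5
  m3 = b.b.0 → ··b··> m6
  m4 = 0 | 0 | (b.0 + a.0) → ··a··> m5, ··b··> m5
  m5 = 0 | 0 | 0 → (no moves)
  m6 = b.0 → ··b··> m7
  m7 = 0 → (no moves)
Q's transition system — 7 states:
  n0 = b.(b.(0 | 0) | (b.0 + a.0) + a.b.0) → ··b··> n1
  n1 = b.(0 | 0) | (b.0 + a.0) + a.b.0 → ··a··> n2, ··a··> n3, ··b··> n2, ··b··> n4
  n2 = b.(0 | 0) | 0 → ··b··> n5
  n3 = b.0 → ··b··> n6
  n4 = 0 | 0 | (b.0 + a.0) → ··a··> n5, ··b··> n5
  n5 = 0 | 0 | 0 → (no moves)
  n6 = 0 → (no moves)
Run σ = ⟨babb⟩ on P: start {m0}
  after b @ step 1: {m1}
  after a @ step 2: {m2, m3}
  after b @ step 3: {m5, m6}
  after b @ step 4: {m7}
  ✓ P
Run σ = ⟨babb⟩ on Q: start {n0}
  after b @ step 1: {n1}
  after a @ step 2: {n2, n3}
  after b @ step 3: {n5, n6}
  after b @ step 4: ∅  — Q cannot continue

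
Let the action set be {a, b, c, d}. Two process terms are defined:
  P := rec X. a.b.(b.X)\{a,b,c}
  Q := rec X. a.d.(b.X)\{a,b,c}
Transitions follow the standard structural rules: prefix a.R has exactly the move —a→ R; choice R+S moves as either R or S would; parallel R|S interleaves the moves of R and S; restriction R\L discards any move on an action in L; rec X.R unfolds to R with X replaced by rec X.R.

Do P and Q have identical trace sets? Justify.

P's transition system — 3 states:
  u0 = rec X. a.b.(b.X)\{a,b,c} has moves —a→ u1
  u1 = b.(b.(rec X. a.b.(b.X)\{a,b,c}))\{a,b,c} has moves —b→ u2
  u2 = (b.(rec X. a.b.(b.X)\{a,b,c}))\{a,b,c} has moves ·
Q's transition system — 3 states:
  v0 = rec X. a.d.(b.X)\{a,b,c} has moves —a→ v1
  v1 = d.(b.(rec X. a.d.(b.X)\{a,b,c}))\{a,b,c} has moves —d→ v2
  v2 = (b.(rec X. a.d.(b.X)\{a,b,c}))\{a,b,c} has moves ·
Executing ab from P (initial set {u0}):
  [1] a ⇒ {u1}
  [2] b ⇒ {u2}
  P completes σ.
Executing ab from Q (initial set {v0}):
  [1] a ⇒ {v1}
  [2] b ⇒ ∅ (Q stuck)

trace-distinct — witness ⟨ab⟩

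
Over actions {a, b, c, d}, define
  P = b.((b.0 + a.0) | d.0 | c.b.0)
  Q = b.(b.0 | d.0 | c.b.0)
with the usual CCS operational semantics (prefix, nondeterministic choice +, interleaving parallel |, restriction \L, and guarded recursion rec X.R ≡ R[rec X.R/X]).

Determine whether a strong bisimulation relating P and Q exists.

P's transition system — 13 states:
  p0 = b.((b.0 + a.0) | d.0 | c.b.0) ⊢ —b→ p1
  p1 = (b.0 + a.0) | d.0 | c.b.0 ⊢ —a→ p2, —b→ p2, —c→ p3, —d→ p4
  p2 = 0 | d.0 | c.b.0 ⊢ —c→ p5, —d→ p6
  p3 = (b.0 + a.0) | d.0 | b.0 ⊢ —a→ p5, —b→ p5, —b→ p7, —d→ p8
  p4 = (b.0 + a.0) | 0 | c.b.0 ⊢ —a→ p6, —b→ p6, —c→ p8
  p5 = 0 | d.0 | b.0 ⊢ —b→ p9, —d→ p10
  p6 = 0 | 0 | c.b.0 ⊢ —c→ p10
  p7 = (b.0 + a.0) | d.0 | 0 ⊢ —a→ p9, —b→ p9, —d→ p11
  p8 = (b.0 + a.0) | 0 | b.0 ⊢ —a→ p10, —b→ p10, —b→ p11
  p9 = 0 | d.0 | 0 ⊢ —d→ p12
  p10 = 0 | 0 | b.0 ⊢ —b→ p12
  p11 = (b.0 + a.0) | 0 | 0 ⊢ —a→ p12, —b→ p12
  p12 = 0 | 0 | 0 ⊢ ∅
Q's transition system — 13 states:
  q0 = b.(b.0 | d.0 | c.b.0) ⊢ —b→ q1
  q1 = b.0 | d.0 | c.b.0 ⊢ —b→ q2, —c→ q3, —d→ q4
  q2 = 0 | d.0 | c.b.0 ⊢ —c→ q5, —d→ q6
  q3 = b.0 | d.0 | b.0 ⊢ —b→ q5, —b→ q7, —d→ q8
  q4 = b.0 | 0 | c.b.0 ⊢ —b→ q6, —c→ q8
  q5 = 0 | d.0 | b.0 ⊢ —b→ q9, —d→ q10
  q6 = 0 | 0 | c.b.0 ⊢ —c→ q10
  q7 = b.0 | d.0 | 0 ⊢ —b→ q9, —d→ q11
  q8 = b.0 | 0 | b.0 ⊢ —b→ q10, —b→ q11
  q9 = 0 | d.0 | 0 ⊢ —d→ q12
  q10 = 0 | 0 | b.0 ⊢ —b→ q12
  q11 = b.0 | 0 | 0 ⊢ —b→ q12
  q12 = 0 | 0 | 0 ⊢ ∅
Coarsest stable partition (strong bisimilarity classes):
  B0 = {p0}
  B1 = {p1}
  B2 = {p2, q2}
  B3 = {p5, q5, q7}
  B4 = {p9, q9}
  B5 = {p12, q12}
  B6 = {p10, q10, q11}
  B7 = {p6, q6}
  B8 = {p4}
  B9 = {p8}
  B10 = {p11}
  B11 = {p3}
  B12 = {p7}
  B13 = {q0}
  B14 = {q1}
  B15 = {q3}
  B16 = {q8}
  B17 = {q4}
p0 ∈ B0, q0 ∈ B13 → different blocks

not bisimilar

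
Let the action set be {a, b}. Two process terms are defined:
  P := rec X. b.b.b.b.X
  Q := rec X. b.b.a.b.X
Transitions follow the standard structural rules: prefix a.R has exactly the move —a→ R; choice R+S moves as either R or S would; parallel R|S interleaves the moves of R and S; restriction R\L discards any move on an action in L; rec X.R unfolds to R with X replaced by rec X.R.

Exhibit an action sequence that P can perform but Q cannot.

LTS(P): 4 reachable states
  u0 = rec X. b.b.b.b.X has moves ··b··> u1
  u1 = b.b.b.(rec X. b.b.b.b.X) has moves ··b··> u2
  u2 = b.b.(rec X. b.b.b.b.X) has moves ··b··> u3
  u3 = b.(rec X. b.b.b.b.X) has moves ··b··> u0
LTS(Q): 4 reachable states
  v0 = rec X. b.b.a.b.X has moves ··b··> v1
  v1 = b.a.b.(rec X. b.b.a.b.X) has moves ··b··> v2
  v2 = a.b.(rec X. b.b.a.b.X) has moves ··a··> v3
  v3 = b.(rec X. b.b.a.b.X) has moves ··b··> v0
Trace ⟨bbb⟩ through P, begin at {u0}:
  [1] b ⇒ {u1}
  [2] b ⇒ {u2}
  [3] b ⇒ {u3}
  ✓ P
Trace ⟨bbb⟩ through Q, begin at {v0}:
  [1] b ⇒ {v1}
  [2] b ⇒ {v2}
  [3] b ⇒ ∅ (Q stuck)

bbb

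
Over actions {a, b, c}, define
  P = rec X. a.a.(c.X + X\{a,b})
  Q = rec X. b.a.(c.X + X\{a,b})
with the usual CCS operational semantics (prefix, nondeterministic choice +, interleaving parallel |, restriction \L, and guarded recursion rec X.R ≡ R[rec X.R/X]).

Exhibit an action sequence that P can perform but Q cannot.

a

Reachable graph of P (3 states):
  u0 = rec X. a.a.(c.X + X\{a,b}) has moves --a--▸ u1
  u1 = a.(c.(rec X. a.a.(c.X + X\{a,b})) + (rec X. a.a.(c.X + X\{a,b}))\{a,b}) has moves --a--▸ u2
  u2 = c.(rec X. a.a.(c.X + X\{a,b})) + (rec X. a.a.(c.X + X\{a,b}))\{a,b} has moves --c--▸ u0
Reachable graph of Q (3 states):
  v0 = rec X. b.a.(c.X + X\{a,b}) has moves --b--▸ v1
  v1 = a.(c.(rec X. b.a.(c.X + X\{a,b})) + (rec X. b.a.(c.X + X\{a,b}))\{a,b}) has moves --a--▸ v2
  v2 = c.(rec X. b.a.(c.X + X\{a,b})) + (rec X. b.a.(c.X + X\{a,b}))\{a,b} has moves --c--▸ v0
Executing a from P (initial set {u0}):
  after a @ step 1: {u1}
  P completes σ.
Executing a from Q (initial set {v0}):
  after a @ step 1: ∅ (Q stuck)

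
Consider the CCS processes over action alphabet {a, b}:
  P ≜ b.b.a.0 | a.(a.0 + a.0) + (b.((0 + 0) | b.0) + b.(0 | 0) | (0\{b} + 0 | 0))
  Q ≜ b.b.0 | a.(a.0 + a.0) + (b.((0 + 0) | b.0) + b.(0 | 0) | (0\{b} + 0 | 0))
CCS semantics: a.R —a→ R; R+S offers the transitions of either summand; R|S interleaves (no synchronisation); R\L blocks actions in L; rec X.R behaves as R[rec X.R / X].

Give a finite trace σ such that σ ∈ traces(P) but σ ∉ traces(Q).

aabba

Reachable graph of P (15 states):
  p0 = b.b.a.0 | a.(a.0 + a.0) + (b.((0 + 0) | b.0) + b.(0 | 0) | (0\{b} + 0 | 0)) :: =a=> p1, =b=> p2, =b=> p3, =b=> p4
  p1 = b.b.a.0 | (a.0 + a.0) :: =a=> p5, =b=> p6
  p2 = (0 + 0) | b.0 :: =b=> p7
  p3 = 0 | 0 | (0\{b} + 0 | 0) :: deadlocked
  p4 = b.a.0 | a.(a.0 + a.0) :: =a=> p6, =b=> p8
  p5 = b.b.a.0 | 0 :: =b=> p9
  p6 = b.a.0 | (a.0 + a.0) :: =a=> p9, =b=> p10
  p7 = (0 + 0) | 0 :: deadlocked
  p8 = a.0 | a.(a.0 + a.0) :: =a=> p10, =a=> p11
  p9 = b.a.0 | 0 :: =b=> p12
  p10 = a.0 | (a.0 + a.0) :: =a=> p12, =a=> p13
  p11 = 0 | a.(a.0 + a.0) :: =a=> p13
  p12 = a.0 | 0 :: =a=> p14
  p13 = 0 | (a.0 + a.0) :: =a=> p14
  p14 = 0 | 0 :: deadlocked
Reachable graph of Q (12 states):
  q0 = b.b.0 | a.(a.0 + a.0) + (b.((0 + 0) | b.0) + b.(0 | 0) | (0\{b} + 0 | 0)) :: =a=> q1, =b=> q2, =b=> q3, =b=> q4
  q1 = b.b.0 | (a.0 + a.0) :: =a=> q5, =b=> q6
  q2 = (0 + 0) | b.0 :: =b=> q7
  q3 = 0 | 0 | (0\{b} + 0 | 0) :: deadlocked
  q4 = b.0 | a.(a.0 + a.0) :: =a=> q6, =b=> q8
  q5 = b.b.0 | 0 :: =b=> q9
  q6 = b.0 | (a.0 + a.0) :: =a=> q9, =b=> q10
  q7 = (0 + 0) | 0 :: deadlocked
  q8 = 0 | a.(a.0 + a.0) :: =a=> q10
  q9 = b.0 | 0 :: =b=> q11
  q10 = 0 | (a.0 + a.0) :: =a=> q11
  q11 = 0 | 0 :: deadlocked
Trace ⟨aabba⟩ through P, begin at {p0}:
  step 1 (a): {p1}
  step 2 (a): {p5}
  step 3 (b): {p9}
  step 4 (b): {p12}
  step 5 (a): {p14}
  P completes σ.
Trace ⟨aabba⟩ through Q, begin at {q0}:
  step 1 (a): {q1}
  step 2 (a): {q5}
  step 3 (b): {q9}
  step 4 (b): {q11}
  step 5 (a): ∅ (Q stuck)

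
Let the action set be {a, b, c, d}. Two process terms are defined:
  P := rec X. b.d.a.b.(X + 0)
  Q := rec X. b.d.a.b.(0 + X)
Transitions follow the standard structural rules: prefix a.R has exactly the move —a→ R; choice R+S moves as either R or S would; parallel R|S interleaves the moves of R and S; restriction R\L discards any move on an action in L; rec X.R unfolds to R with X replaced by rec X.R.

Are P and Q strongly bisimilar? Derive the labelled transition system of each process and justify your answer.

YES

Reachable graph of P (5 states):
  p0 = rec X. b.d.a.b.(X + 0) ⊢ --b--▸ p1
  p1 = d.a.b.((rec X. b.d.a.b.(X + 0)) + 0) ⊢ --d--▸ p2
  p2 = a.b.((rec X. b.d.a.b.(X + 0)) + 0) ⊢ --a--▸ p3
  p3 = b.((rec X. b.d.a.b.(X + 0)) + 0) ⊢ --b--▸ p4
  p4 = (rec X. b.d.a.b.(X + 0)) + 0 ⊢ --b--▸ p1
Reachable graph of Q (5 states):
  q0 = rec X. b.d.a.b.(0 + X) ⊢ --b--▸ q1
  q1 = d.a.b.(0 + (rec X. b.d.a.b.(0 + X))) ⊢ --d--▸ q2
  q2 = a.b.(0 + (rec X. b.d.a.b.(0 + X))) ⊢ --a--▸ q3
  q3 = b.(0 + (rec X. b.d.a.b.(0 + X))) ⊢ --b--▸ q4
  q4 = 0 + (rec X. b.d.a.b.(0 + X)) ⊢ --b--▸ q1
Coarsest stable partition (strong bisimilarity classes):
  B0 = {p0, p4, q0, q4}
  B1 = {p1, q1}
  B2 = {p2, q2}
  B3 = {p3, q3}
p0 ∈ B0, q0 ∈ B0 → same block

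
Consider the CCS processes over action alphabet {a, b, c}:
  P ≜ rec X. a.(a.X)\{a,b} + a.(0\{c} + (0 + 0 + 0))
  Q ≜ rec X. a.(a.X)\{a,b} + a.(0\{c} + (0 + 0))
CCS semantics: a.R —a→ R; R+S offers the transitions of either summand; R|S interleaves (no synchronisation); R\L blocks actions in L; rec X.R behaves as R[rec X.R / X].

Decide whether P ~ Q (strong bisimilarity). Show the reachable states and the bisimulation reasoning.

Reachable graph of P (3 states):
  m0 = rec X. a.(a.X)\{a,b} + a.(0\{c} + (0 + 0 + 0)) :: =a=> m1, =a=> m2
  m1 = (a.(rec X. a.(a.X)\{a,b} + a.(0\{c} + (0 + 0 + 0))))\{a,b} :: deadlocked
  m2 = 0\{c} + (0 + 0 + 0) :: deadlocked
Reachable graph of Q (3 states):
  n0 = rec X. a.(a.X)\{a,b} + a.(0\{c} + (0 + 0)) :: =a=> n1, =a=> n2
  n1 = (a.(rec X. a.(a.X)\{a,b} + a.(0\{c} + (0 + 0))))\{a,b} :: deadlocked
  n2 = 0\{c} + (0 + 0) :: deadlocked
Bisimilarity quotient blocks:
  B0 = {m0, n0}
  B1 = {m1, m2, n1, n2}
m0 ∈ B0, n0 ∈ B0 → same block

P ~ Q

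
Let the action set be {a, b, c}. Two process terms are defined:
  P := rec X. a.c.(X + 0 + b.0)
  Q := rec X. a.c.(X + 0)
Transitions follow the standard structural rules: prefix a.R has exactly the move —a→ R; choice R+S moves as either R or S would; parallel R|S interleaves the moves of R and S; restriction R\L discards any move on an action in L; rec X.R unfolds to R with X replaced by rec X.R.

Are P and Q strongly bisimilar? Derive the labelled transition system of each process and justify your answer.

Reachable graph of P (4 states):
  s0 = rec X. a.c.(X + 0 + b.0) | -a-> s1
  s1 = c.((rec X. a.c.(X + 0 + b.0)) + 0 + b.0) | -c-> s2
  s2 = (rec X. a.c.(X + 0 + b.0)) + 0 + b.0 | -a-> s1, -b-> s3
  s3 = 0 | deadlocked
Reachable graph of Q (3 states):
  t0 = rec X. a.c.(X + 0) | -a-> t1
  t1 = c.((rec X. a.c.(X + 0)) + 0) | -c-> t2
  t2 = (rec X. a.c.(X + 0)) + 0 | -a-> t1
Coarsest stable partition (strong bisimilarity classes):
  B0 = {s0}
  B1 = {s1}
  B2 = {s2}
  B3 = {s3}
  B4 = {t0, t2}
  B5 = {t1}
s0 ∈ B0, t0 ∈ B4 → different blocks

P ≁ Q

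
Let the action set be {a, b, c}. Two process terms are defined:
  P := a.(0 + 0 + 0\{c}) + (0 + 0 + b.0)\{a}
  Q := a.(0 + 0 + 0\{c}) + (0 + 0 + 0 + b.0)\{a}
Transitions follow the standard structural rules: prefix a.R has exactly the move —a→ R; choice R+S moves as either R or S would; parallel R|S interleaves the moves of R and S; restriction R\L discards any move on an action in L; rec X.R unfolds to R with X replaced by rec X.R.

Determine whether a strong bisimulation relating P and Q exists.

P's transition system — 3 states:
  s0 = a.(0 + 0 + 0\{c}) + (0 + 0 + b.0)\{a} → =a=> s1, =b=> s2
  s1 = 0 + 0 + 0\{c} → (no moves)
  s2 = 0\{a} → (no moves)
Q's transition system — 3 states:
  t0 = a.(0 + 0 + 0\{c}) + (0 + 0 + 0 + b.0)\{a} → =a=> t1, =b=> t2
  t1 = 0 + 0 + 0\{c} → (no moves)
  t2 = 0\{a} → (no moves)
Coarsest stable partition (strong bisimilarity classes):
  B0 = {s0, t0}
  B1 = {s1, s2, t1, t2}
s0 ∈ B0, t0 ∈ B0 → same block

bisimilar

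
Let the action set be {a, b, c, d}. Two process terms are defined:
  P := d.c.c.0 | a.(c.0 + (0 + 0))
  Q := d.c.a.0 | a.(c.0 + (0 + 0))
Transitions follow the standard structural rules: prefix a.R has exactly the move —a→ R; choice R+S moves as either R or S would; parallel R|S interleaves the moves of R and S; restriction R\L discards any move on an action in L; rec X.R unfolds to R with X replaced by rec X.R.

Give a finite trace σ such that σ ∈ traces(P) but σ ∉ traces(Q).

Reachable graph of P (12 states):
  m0 = d.c.c.0 | a.(c.0 + (0 + 0)) | --a--▸ m1, --d--▸ m2
  m1 = d.c.c.0 | (c.0 + (0 + 0)) | --c--▸ m3, --d--▸ m4
  m2 = c.c.0 | a.(c.0 + (0 + 0)) | --a--▸ m4, --c--▸ m5
  m3 = d.c.c.0 | 0 | --d--▸ m6
  m4 = c.c.0 | (c.0 + (0 + 0)) | --c--▸ m6, --c--▸ m7
  m5 = c.0 | a.(c.0 + (0 + 0)) | --a--▸ m7, --c--▸ m8
  m6 = c.c.0 | 0 | --c--▸ m9
  m7 = c.0 | (c.0 + (0 + 0)) | --c--▸ m10, --c--▸ m9
  m8 = 0 | a.(c.0 + (0 + 0)) | --a--▸ m10
  m9 = c.0 | 0 | --c--▸ m11
  m10 = 0 | (c.0 + (0 + 0)) | --c--▸ m11
  m11 = 0 | 0 | deadlocked
Reachable graph of Q (12 states):
  n0 = d.c.a.0 | a.(c.0 + (0 + 0)) | --a--▸ n1, --d--▸ n2
  n1 = d.c.a.0 | (c.0 + (0 + 0)) | --c--▸ n3, --d--▸ n4
  n2 = c.a.0 | a.(c.0 + (0 + 0)) | --a--▸ n4, --c--▸ n5
  n3 = d.c.a.0 | 0 | --d--▸ n6
  n4 = c.a.0 | (c.0 + (0 + 0)) | --c--▸ n6, --c--▸ n7
  n5 = a.0 | a.(c.0 + (0 + 0)) | --a--▸ n7, --a--▸ n8
  n6 = c.a.0 | 0 | --c--▸ n9
  n7 = a.0 | (c.0 + (0 + 0)) | --a--▸ n10, --c--▸ n9
  n8 = 0 | a.(c.0 + (0 + 0)) | --a--▸ n10
  n9 = a.0 | 0 | --a--▸ n11
  n10 = 0 | (c.0 + (0 + 0)) | --c--▸ n11
  n11 = 0 | 0 | deadlocked
Run σ = ⟨dcc⟩ on P: start {m0}
  step 1 (d): {m2}
  step 2 (c): {m5}
  step 3 (c): {m8}
  — P admits the full trace.
Run σ = ⟨dcc⟩ on Q: start {n0}
  step 1 (d): {n2}
  step 2 (c): {n5}
  step 3 (c): ∅ (Q stuck)

dcc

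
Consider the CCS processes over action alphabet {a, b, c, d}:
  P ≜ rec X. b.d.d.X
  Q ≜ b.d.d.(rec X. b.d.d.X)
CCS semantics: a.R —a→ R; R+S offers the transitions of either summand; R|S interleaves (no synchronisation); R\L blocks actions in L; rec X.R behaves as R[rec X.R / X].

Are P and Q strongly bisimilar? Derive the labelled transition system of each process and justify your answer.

YES

P's transition system — 3 states:
  u0 = rec X. b.d.d.X → ··b··> u1
  u1 = d.d.(rec X. b.d.d.X) → ··d··> u2
  u2 = d.(rec X. b.d.d.X) → ··d··> u0
Q's transition system — 4 states:
  v0 = b.d.d.(rec X. b.d.d.X) → ··b··> v1
  v1 = d.d.(rec X. b.d.d.X) → ··d··> v2
  v2 = d.(rec X. b.d.d.X) → ··d··> v3
  v3 = rec X. b.d.d.X → ··b··> v1
Coarsest stable partition (strong bisimilarity classes):
  B0 = {u0, v0, v3}
  B1 = {u1, v1}
  B2 = {u2, v2}
u0 ∈ B0, v0 ∈ B0 → same block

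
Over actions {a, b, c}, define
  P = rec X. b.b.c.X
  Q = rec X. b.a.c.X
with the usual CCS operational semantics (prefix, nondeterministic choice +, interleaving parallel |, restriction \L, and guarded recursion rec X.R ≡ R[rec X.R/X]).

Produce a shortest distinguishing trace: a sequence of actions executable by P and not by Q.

Reachable graph of P (3 states):
  m0 = rec X. b.b.c.X → --b--▸ m1
  m1 = b.c.(rec X. b.b.c.X) → --b--▸ m2
  m2 = c.(rec X. b.b.c.X) → --c--▸ m0
Reachable graph of Q (3 states):
  n0 = rec X. b.a.c.X → --b--▸ n1
  n1 = a.c.(rec X. b.a.c.X) → --a--▸ n2
  n2 = c.(rec X. b.a.c.X) → --c--▸ n0
Run σ = ⟨bb⟩ on P: start {m0}
  step 1 (b): {m1}
  step 2 (b): {m2}
  P completes σ.
Run σ = ⟨bb⟩ on Q: start {n0}
  step 1 (b): {n1}
  step 2 (b): ∅  — Q cannot continue

bb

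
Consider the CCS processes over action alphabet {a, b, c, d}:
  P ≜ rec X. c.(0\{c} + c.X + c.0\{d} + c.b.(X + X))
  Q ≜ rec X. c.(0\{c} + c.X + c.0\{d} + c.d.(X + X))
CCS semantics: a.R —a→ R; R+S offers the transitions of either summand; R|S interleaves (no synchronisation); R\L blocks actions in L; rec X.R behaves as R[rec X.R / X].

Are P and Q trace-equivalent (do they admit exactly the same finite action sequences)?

P's transition system — 5 states:
  m0 = rec X. c.(0\{c} + c.X + c.0\{d} + c.b.(X + X)) :: -c-> m1
  m1 = 0\{c} + c.(rec X. c.(0\{c} + c.X + c.0\{d} + c.b.(X + X))) + c.0\{d} + c.b.((rec X. c.(0\{c} + c.X + c.0\{d} + c.b.(X + X))) + (rec X. c.(0\{c} + c.X + c.0\{d} + c.b.(X + X)))) :: -c-> m0, -c-> m2, -c-> m3
  m2 = 0\{d} :: stopped
  m3 = b.((rec X. c.(0\{c} + c.X + c.0\{d} + c.b.(X + X))) + (rec X. c.(0\{c} + c.X + c.0\{d} + c.b.(X + X)))) :: -b-> m4
  m4 = (rec X. c.(0\{c} + c.X + c.0\{d} + c.b.(X + X))) + (rec X. c.(0\{c} + c.X + c.0\{d} + c.b.(X + X))) :: -c-> m1
Q's transition system — 5 states:
  n0 = rec X. c.(0\{c} + c.X + c.0\{d} + c.d.(X + X)) :: -c-> n1
  n1 = 0\{c} + c.(rec X. c.(0\{c} + c.X + c.0\{d} + c.d.(X + X))) + c.0\{d} + c.d.((rec X. c.(0\{c} + c.X + c.0\{d} + c.d.(X + X))) + (rec X. c.(0\{c} + c.X + c.0\{d} + c.d.(X + X)))) :: -c-> n0, -c-> n2, -c-> n3
  n2 = 0\{d} :: stopped
  n3 = d.((rec X. c.(0\{c} + c.X + c.0\{d} + c.d.(X + X))) + (rec X. c.(0\{c} + c.X + c.0\{d} + c.d.(X + X)))) :: -d-> n4
  n4 = (rec X. c.(0\{c} + c.X + c.0\{d} + c.d.(X + X))) + (rec X. c.(0\{c} + c.X + c.0\{d} + c.d.(X + X))) :: -c-> n1
Executing ccb from P (initial set {m0}):
  after c @ step 1: {m1}
  after c @ step 2: {m0, m2, m3}
  after b @ step 3: {m4}
  — P admits the full trace.
Executing ccb from Q (initial set {n0}):
  after c @ step 1: {n1}
  after c @ step 2: {n0, n2, n3}
  after b @ step 3: no successor for Q

trace-distinct — witness ⟨ccb⟩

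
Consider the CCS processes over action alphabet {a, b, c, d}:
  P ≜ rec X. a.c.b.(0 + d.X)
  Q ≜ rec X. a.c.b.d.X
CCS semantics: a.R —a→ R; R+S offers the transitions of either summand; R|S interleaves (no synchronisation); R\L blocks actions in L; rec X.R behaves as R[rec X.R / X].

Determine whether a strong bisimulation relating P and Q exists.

bisimilar

LTS(P): 4 reachable states
  s0 = rec X. a.c.b.(0 + d.X) → =a=> s1
  s1 = c.b.(0 + d.(rec X. a.c.b.(0 + d.X))) → =c=> s2
  s2 = b.(0 + d.(rec X. a.c.b.(0 + d.X))) → =b=> s3
  s3 = 0 + d.(rec X. a.c.b.(0 + d.X)) → =d=> s0
LTS(Q): 4 reachable states
  t0 = rec X. a.c.b.d.X → =a=> t1
  t1 = c.b.d.(rec X. a.c.b.d.X) → =c=> t2
  t2 = b.d.(rec X. a.c.b.d.X) → =b=> t3
  t3 = d.(rec X. a.c.b.d.X) → =d=> t0
Partition-refinement fixed point:
  B0 = {s0, t0}
  B1 = {s1, t1}
  B2 = {s2, t2}
  B3 = {s3, t3}
s0 ∈ B0, t0 ∈ B0 → same block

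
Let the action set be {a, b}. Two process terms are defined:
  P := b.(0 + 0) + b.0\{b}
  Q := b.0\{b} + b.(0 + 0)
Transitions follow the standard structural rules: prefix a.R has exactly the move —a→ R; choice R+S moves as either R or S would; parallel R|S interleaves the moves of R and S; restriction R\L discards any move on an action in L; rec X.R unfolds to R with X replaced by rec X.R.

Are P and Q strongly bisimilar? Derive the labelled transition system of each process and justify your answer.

P ~ Q

LTS(P): 3 reachable states
  u0 = b.(0 + 0) + b.0\{b} | ··b··> u1, ··b··> u2
  u1 = 0 + 0 | ∅
  u2 = 0\{b} | ∅
LTS(Q): 3 reachable states
  v0 = b.0\{b} + b.(0 + 0) | ··b··> v1, ··b··> v2
  v1 = 0 + 0 | ∅
  v2 = 0\{b} | ∅
Coarsest stable partition (strong bisimilarity classes):
  B0 = {u0, v0}
  B1 = {u1, u2, v1, v2}
u0 ∈ B0, v0 ∈ B0 → same block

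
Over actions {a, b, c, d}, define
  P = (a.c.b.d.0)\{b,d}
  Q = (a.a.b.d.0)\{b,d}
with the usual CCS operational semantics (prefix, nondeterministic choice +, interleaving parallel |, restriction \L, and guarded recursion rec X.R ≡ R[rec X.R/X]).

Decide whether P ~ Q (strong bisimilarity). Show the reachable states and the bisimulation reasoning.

not bisimilar

P's transition system — 3 states:
  p0 = (a.c.b.d.0)\{b,d} has moves -a-> p1
  p1 = (c.b.d.0)\{b,d} has moves -c-> p2
  p2 = (b.d.0)\{b,d} has moves ·
Q's transition system — 3 states:
  q0 = (a.a.b.d.0)\{b,d} has moves -a-> q1
  q1 = (a.b.d.0)\{b,d} has moves -a-> q2
  q2 = (b.d.0)\{b,d} has moves ·
Coarsest stable partition (strong bisimilarity classes):
  B0 = {p0}
  B1 = {p1}
  B2 = {p2, q2}
  B3 = {q0}
  B4 = {q1}
p0 ∈ B0, q0 ∈ B3 → different blocks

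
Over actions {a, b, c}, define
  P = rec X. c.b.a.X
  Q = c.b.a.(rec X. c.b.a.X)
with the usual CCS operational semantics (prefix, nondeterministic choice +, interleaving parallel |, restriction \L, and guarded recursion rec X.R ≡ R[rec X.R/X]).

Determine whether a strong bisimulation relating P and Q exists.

P ~ Q

Reachable graph of P (3 states):
  p0 = rec X. c.b.a.X has moves —c→ p1
  p1 = b.a.(rec X. c.b.a.X) has moves —b→ p2
  p2 = a.(rec X. c.b.a.X) has moves —a→ p0
Reachable graph of Q (4 states):
  q0 = c.b.a.(rec X. c.b.a.X) has moves —c→ q1
  q1 = b.a.(rec X. c.b.a.X) has moves —b→ q2
  q2 = a.(rec X. c.b.a.X) has moves —a→ q3
  q3 = rec X. c.b.a.X has moves —c→ q1
Bisimilarity quotient blocks:
  B0 = {p0, q0, q3}
  B1 = {p1, q1}
  B2 = {p2, q2}
p0 ∈ B0, q0 ∈ B0 → same block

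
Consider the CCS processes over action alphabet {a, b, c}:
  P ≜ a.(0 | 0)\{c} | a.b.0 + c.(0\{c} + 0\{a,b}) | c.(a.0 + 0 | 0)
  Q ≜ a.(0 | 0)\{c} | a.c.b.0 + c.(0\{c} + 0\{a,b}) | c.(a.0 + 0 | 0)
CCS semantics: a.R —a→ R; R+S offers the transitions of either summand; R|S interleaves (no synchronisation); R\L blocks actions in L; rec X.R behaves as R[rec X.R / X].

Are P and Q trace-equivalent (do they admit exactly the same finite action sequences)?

P's transition system — 11 states:
  s0 = a.(0 | 0)\{c} | a.b.0 + c.(0\{c} + 0\{a,b}) | c.(a.0 + 0 | 0) has moves =a=> s1, =a=> s2, =c=> s3, =c=> s4
  s1 = (0 | 0)\{c} | a.b.0 has moves =a=> s5
  s2 = a.(0 | 0)\{c} | b.0 has moves =a=> s5, =b=> s6
  s3 = (0\{c} + 0\{a,b}) | c.(a.0 + 0 | 0) has moves =c=> s7
  s4 = c.(0\{c} + 0\{a,b}) | (a.0 + 0 | 0) has moves =a=> s8, =c=> s7
  s5 = (0 | 0)\{c} | b.0 has moves =b=> s9
  s6 = a.(0 | 0)\{c} | 0 has moves =a=> s9
  s7 = (0\{c} + 0\{a,b}) | (a.0 + 0 | 0) has moves =a=> s10
  s8 = c.(0\{c} + 0\{a,b}) | 0 has moves =c=> s10
  s9 = (0 | 0)\{c} | 0 has moves deadlocked
  s10 = (0\{c} + 0\{a,b}) | 0 has moves deadlocked
Q's transition system — 13 states:
  t0 = a.(0 | 0)\{c} | a.c.b.0 + c.(0\{c} + 0\{a,b}) | c.(a.0 + 0 | 0) has moves =a=> t1, =a=> t2, =c=> t3, =c=> t4
  t1 = (0 | 0)\{c} | a.c.b.0 has moves =a=> t5
  t2 = a.(0 | 0)\{c} | c.b.0 has moves =a=> t5, =c=> t6
  t3 = (0\{c} + 0\{a,b}) | c.(a.0 + 0 | 0) has moves =c=> t7
  t4 = c.(0\{c} + 0\{a,b}) | (a.0 + 0 | 0) has moves =a=> t8, =c=> t7
  t5 = (0 | 0)\{c} | c.b.0 has moves =c=> t9
  t6 = a.(0 | 0)\{c} | b.0 has moves =a=> t9, =b=> t10
  t7 = (0\{c} + 0\{a,b}) | (a.0 + 0 | 0) has moves =a=> t11
  t8 = c.(0\{c} + 0\{a,b}) | 0 has moves =c=> t11
  t9 = (0 | 0)\{c} | b.0 has moves =b=> t12
  t10 = a.(0 | 0)\{c} | 0 has moves =a=> t12
  t11 = (0\{c} + 0\{a,b}) | 0 has moves deadlocked
  t12 = (0 | 0)\{c} | 0 has moves deadlocked
Executing ab from P (initial set {s0}):
  step 1 (a): {s1, s2}
  step 2 (b): {s6}
  ✓ P
Executing ab from Q (initial set {t0}):
  step 1 (a): {t1, t2}
  step 2 (b): ∅ (Q stuck)

NO — witness ⟨ab⟩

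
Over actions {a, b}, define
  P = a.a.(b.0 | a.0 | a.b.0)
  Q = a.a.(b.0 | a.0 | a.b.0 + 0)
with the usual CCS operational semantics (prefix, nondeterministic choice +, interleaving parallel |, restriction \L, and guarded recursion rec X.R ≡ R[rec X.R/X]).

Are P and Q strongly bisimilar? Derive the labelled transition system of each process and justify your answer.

YES

Reachable graph of P (14 states):
  s0 = a.a.(b.0 | a.0 | a.b.0) | --a--▸ s1
  s1 = a.(b.0 | a.0 | a.b.0) | --a--▸ s2
  s2 = b.0 | a.0 | a.b.0 | --a--▸ s3, --a--▸ s4, --b--▸ s5
  s3 = b.0 | 0 | a.b.0 | --a--▸ s6, --b--▸ s7
  s4 = b.0 | a.0 | b.0 | --a--▸ s6, --b--▸ s8, --b--▸ s9
  s5 = 0 | a.0 | a.b.0 | --a--▸ s7, --a--▸ s8
  s6 = b.0 | 0 | b.0 | --b--▸ s10, --b--▸ s11
  s7 = 0 | 0 | a.b.0 | --a--▸ s10
  s8 = 0 | a.0 | b.0 | --a--▸ s10, --b--▸ s12
  s9 = b.0 | a.0 | 0 | --a--▸ s11, --b--▸ s12
  s10 = 0 | 0 | b.0 | --b--▸ s13
  s11 = b.0 | 0 | 0 | --b--▸ s13
  s12 = 0 | a.0 | 0 | --a--▸ s13
  s13 = 0 | 0 | 0 | stopped
Reachable graph of Q (14 states):
  t0 = a.a.(b.0 | a.0 | a.b.0 + 0) | --a--▸ t1
  t1 = a.(b.0 | a.0 | a.b.0 + 0) | --a--▸ t2
  t2 = b.0 | a.0 | a.b.0 + 0 | --a--▸ t3, --a--▸ t4, --b--▸ t5
  t3 = b.0 | 0 | a.b.0 | --a--▸ t6, --b--▸ t7
  t4 = b.0 | a.0 | b.0 | --a--▸ t6, --b--▸ t8, --b--▸ t9
  t5 = 0 | a.0 | a.b.0 | --a--▸ t7, --a--▸ t8
  t6 = b.0 | 0 | b.0 | --b--▸ t10, --b--▸ t11
  t7 = 0 | 0 | a.b.0 | --a--▸ t10
  t8 = 0 | a.0 | b.0 | --a--▸ t10, --b--▸ t12
  t9 = b.0 | a.0 | 0 | --a--▸ t11, --b--▸ t12
  t10 = 0 | 0 | b.0 | --b--▸ t13
  t11 = b.0 | 0 | 0 | --b--▸ t13
  t12 = 0 | a.0 | 0 | --a--▸ t13
  t13 = 0 | 0 | 0 | stopped
Partition-refinement fixed point:
  B0 = {s0, t0}
  B1 = {s1, t1}
  B2 = {s2, t2}
  B3 = {s3, t3}
  B4 = {s7, t7}
  B5 = {s10, s11, t10, t11}
  B6 = {s13, t13}
  B7 = {s6, t6}
  B8 = {s4, t4}
  B9 = {s8, s9, t8, t9}
  B10 = {s12, t12}
  B11 = {s5, t5}
s0 ∈ B0, t0 ∈ B0 → same block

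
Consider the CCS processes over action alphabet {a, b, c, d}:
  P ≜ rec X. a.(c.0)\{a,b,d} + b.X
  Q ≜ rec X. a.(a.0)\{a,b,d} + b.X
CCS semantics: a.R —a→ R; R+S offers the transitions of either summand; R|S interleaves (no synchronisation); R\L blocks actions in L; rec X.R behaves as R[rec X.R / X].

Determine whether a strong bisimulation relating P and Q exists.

not bisimilar

Reachable graph of P (3 states):
  u0 = rec X. a.(c.0)\{a,b,d} + b.X | ··a··> u1, ··b··> u0
  u1 = (c.0)\{a,b,d} | ··c··> u2
  u2 = 0\{a,b,d} | ·
Reachable graph of Q (2 states):
  v0 = rec X. a.(a.0)\{a,b,d} + b.X | ··a··> v1, ··b··> v0
  v1 = (a.0)\{a,b,d} | ·
Partition-refinement fixed point:
  B0 = {u0}
  B1 = {u1}
  B2 = {u2, v1}
  B3 = {v0}
u0 ∈ B0, v0 ∈ B3 → different blocks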